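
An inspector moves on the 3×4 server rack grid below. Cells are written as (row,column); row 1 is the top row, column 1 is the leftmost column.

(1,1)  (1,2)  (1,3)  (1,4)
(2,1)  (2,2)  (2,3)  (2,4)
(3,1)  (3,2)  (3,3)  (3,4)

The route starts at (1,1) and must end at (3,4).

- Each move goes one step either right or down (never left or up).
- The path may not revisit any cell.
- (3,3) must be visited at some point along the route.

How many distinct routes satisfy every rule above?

6

A right/down-only route from (1,1) to (3,4) makes exactly 2 down-moves and 3 right-moves in some order.
With no other constraints that would be C(5,2) = 10 routes.
Split at (3,3) and multiply the segment counts: (1,1)→(3,3): 6; (3,3)→(3,4): 1; product = 6.
That gives 6 routes.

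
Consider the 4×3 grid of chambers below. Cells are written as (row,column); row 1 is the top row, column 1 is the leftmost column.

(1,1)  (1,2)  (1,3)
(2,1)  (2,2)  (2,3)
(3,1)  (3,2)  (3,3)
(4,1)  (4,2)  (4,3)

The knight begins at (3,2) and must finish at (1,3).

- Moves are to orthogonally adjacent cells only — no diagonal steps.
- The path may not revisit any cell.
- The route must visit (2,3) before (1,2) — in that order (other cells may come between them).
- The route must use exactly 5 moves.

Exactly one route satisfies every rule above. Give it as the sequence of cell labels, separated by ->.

The waypoints must appear in the order (2,3), (1,2), with no cell reused.
Route from (3,2): right 1 to (3,3), up 1 to (2,3), left 1 to (2,2), up 1 to (1,2), right 1 to (1,3) — 5 moves in all.
Check: order respected ((2,3) at step 2, (1,2) at step 4); 5 moves as required.

(3,2) -> (3,3) -> (2,3) -> (2,2) -> (1,2) -> (1,3)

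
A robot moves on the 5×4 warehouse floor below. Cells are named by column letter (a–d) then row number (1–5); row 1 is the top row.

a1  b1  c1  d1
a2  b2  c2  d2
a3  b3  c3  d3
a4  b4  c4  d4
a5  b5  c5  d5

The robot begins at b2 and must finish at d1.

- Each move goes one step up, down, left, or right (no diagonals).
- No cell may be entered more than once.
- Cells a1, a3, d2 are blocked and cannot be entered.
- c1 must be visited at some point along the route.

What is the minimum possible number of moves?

Any route passes through c1 somewhere between b2 and d1. Summing Manhattan distances along the two legs (b2 → c1 → d1) gives a lower bound of 2 + 1 = 3 moves.
A route of 3 moves achieves this: b2 → b1 → c1 → d1.
Since 3 matches the lower bound, it is optimal.

3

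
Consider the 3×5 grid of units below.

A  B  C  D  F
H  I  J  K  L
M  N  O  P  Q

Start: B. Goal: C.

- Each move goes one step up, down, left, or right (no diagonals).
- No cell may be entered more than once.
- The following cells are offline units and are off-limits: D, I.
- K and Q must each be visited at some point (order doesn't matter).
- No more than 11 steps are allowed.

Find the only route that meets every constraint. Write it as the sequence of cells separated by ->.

The budget equals the shortest possible length, so every move has to be on a shortest route through the required cells.
Route from B: left 1 to A, down 2 to M, right 4 to Q, up 1 to L, left 2 to J, up 1 to C — 11 moves in all.
Check: all required cells visited; 11 ≤ 11 moves.

B -> A -> H -> M -> N -> O -> P -> Q -> L -> K -> J -> C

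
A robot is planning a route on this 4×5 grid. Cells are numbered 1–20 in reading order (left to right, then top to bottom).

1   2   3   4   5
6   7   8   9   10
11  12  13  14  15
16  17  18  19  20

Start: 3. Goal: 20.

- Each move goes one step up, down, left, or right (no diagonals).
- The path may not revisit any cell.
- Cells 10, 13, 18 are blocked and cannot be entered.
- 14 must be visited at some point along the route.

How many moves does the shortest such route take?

Any route passes through 14 somewhere between 3 and 20. Summing Manhattan distances along the two legs (3 → 14 → 20) gives a lower bound of 3 + 2 = 5 moves.
A route of 5 moves achieves this: 3 → 8 → 9 → 14 → 19 → 20.
Since 5 matches the lower bound, it is optimal.

5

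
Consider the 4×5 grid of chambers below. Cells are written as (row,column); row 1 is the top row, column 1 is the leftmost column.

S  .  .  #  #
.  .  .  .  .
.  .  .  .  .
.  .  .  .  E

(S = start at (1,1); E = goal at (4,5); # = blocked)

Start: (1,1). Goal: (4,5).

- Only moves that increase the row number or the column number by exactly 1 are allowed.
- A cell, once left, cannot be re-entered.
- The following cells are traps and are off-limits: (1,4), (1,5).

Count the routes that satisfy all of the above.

31

A right/down-only route from (1,1) to (4,5) makes exactly 3 down-moves and 4 right-moves in some order.
With no other constraints that would be C(7,3) = 35 routes.
Subtract routes through each blocked cell (inclusion–exclusion for overlaps): − through (1,4): 4 − through (1,5): 1 + through (1,4)&(1,5): 1 → 31.
That gives 31 routes.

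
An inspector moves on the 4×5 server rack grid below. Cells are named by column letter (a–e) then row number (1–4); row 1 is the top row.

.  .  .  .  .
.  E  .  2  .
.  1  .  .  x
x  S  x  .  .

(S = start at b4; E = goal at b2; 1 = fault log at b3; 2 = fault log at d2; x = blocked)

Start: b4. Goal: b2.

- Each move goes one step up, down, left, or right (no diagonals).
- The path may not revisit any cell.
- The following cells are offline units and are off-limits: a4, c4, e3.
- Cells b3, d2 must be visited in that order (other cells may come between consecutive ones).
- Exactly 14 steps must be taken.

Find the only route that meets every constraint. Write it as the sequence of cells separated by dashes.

The waypoints must appear in the order b3, d2, with no cell reused.
Route from b4: up to b3, left to a3, 2× up (reaching a1), 4× right (reaching e1), down to e2, left to d2, down to d3, left to c3, up to c2, left to b2 — 14 moves in all.
Check: order respected (1 at step 1, 2 at step 10); 14 moves as required.

b4 - b3 - a3 - a2 - a1 - b1 - c1 - d1 - e1 - e2 - d2 - d3 - c3 - c2 - b2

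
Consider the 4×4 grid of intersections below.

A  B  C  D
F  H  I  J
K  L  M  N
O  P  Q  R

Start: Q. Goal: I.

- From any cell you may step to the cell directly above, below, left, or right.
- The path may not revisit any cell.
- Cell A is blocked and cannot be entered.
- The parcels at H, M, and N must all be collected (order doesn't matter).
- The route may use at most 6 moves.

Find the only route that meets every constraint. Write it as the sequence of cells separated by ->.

Any route must reach H, M, and N and still end at I within 6 moves, so the order of the required stops is forced.
Route from Q: right to R, up to N, 2× left (reaching L), up to H, right to I — 6 moves in all.
Check: all required cells visited; 6 ≤ 6 moves.

Q -> R -> N -> M -> L -> H -> I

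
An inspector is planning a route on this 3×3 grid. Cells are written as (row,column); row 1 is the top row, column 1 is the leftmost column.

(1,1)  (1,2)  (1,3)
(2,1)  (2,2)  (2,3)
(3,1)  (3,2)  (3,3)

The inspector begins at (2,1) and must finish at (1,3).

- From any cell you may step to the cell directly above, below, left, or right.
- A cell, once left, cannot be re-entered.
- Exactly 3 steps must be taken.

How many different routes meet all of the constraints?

3

Need simple routes of exactly 3 moves from (2,1) to (1,3) (Manhattan distance 3, so 0 moves are spent on a detour and 0 undoing it).
Enumerating: (2,1) (1,1) (1,2) (1,3) | (2,1) (2,2) (1,2) (1,3) | (2,1) (2,2) (2,3) (1,3).
That gives 3 routes.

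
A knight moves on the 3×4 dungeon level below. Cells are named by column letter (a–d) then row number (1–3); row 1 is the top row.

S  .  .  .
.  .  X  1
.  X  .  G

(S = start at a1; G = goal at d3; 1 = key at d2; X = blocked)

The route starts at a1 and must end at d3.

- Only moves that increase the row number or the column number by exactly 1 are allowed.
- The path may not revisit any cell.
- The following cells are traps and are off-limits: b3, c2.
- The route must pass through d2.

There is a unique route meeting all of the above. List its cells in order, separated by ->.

Moves only go right or down, so the column and row indices never decrease.
Route from a1: right 3 to d1, down 2 to d3 — 5 moves in all.
Check: all required cells visited.

a1 -> b1 -> c1 -> d1 -> d2 -> d3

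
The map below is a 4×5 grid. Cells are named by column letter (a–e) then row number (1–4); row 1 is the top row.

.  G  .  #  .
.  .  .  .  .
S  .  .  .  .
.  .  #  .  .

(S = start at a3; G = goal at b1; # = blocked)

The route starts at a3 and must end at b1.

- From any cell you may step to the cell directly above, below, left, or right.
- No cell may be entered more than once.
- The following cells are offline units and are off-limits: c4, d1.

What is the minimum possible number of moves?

The Manhattan distance from a3 to b1 is |3−1| + |1−2| = 3, so at least 3 moves are needed.
A route of 3 moves achieves this: a3 → a2 → a1 → b1.
Since 3 matches the lower bound, it is optimal.

3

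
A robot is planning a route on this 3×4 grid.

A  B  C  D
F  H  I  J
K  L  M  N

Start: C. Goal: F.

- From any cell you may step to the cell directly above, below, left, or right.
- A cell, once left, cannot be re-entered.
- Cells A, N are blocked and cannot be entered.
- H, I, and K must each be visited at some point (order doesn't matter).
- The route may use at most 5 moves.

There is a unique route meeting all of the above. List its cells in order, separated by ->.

The 5-move cap with required stops at H, I, K leaves no slack for detours.
Route from C: down 1 to I, left 1 to H, down 1 to L, left 1 to K, up 1 to F — 5 moves in all.
Check: all required cells visited; 5 ≤ 5 moves.

C -> I -> H -> L -> K -> F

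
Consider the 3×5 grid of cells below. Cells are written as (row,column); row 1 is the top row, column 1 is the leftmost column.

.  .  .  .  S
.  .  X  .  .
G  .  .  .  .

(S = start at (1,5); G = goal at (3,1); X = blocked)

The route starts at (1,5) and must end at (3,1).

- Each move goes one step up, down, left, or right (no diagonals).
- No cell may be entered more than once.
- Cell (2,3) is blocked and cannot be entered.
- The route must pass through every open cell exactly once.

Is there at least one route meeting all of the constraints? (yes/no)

Colour the cells like a checkerboard: each orthogonal step flips colour, so a Hamiltonian route alternates colours. Here there are 8 cells of one colour and 6 of the other, with start on the same colour as the goal — the counts and endpoints can't be arranged into an alternating sequence of length 14, so no Hamiltonian route exists.

no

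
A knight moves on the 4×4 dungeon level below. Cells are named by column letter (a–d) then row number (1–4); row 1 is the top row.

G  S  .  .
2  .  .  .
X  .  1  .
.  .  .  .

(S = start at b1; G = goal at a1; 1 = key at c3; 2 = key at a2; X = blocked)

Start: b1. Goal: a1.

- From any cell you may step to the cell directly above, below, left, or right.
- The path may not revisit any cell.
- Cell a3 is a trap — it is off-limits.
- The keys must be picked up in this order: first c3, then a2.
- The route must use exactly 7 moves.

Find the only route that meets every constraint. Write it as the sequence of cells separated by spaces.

b1 c1 c2 c3 b3 b2 a2 a1

The waypoints must appear in the order c3, a2, with no cell reused.
Route from b1: right 1 to c1, down 2 to c3, left 1 to b3, up 1 to b2, left 1 to a2, up 1 to a1 — 7 moves in all.
Check: order respected (1 at step 3, 2 at step 6); 7 moves as required.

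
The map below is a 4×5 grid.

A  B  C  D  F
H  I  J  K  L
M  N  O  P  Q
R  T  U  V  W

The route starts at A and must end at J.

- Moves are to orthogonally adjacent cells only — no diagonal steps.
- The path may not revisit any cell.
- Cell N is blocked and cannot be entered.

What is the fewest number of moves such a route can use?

3

The Manhattan distance from A to J is |1−2| + |1−3| = 3, so at least 3 moves are needed.
A route of 3 moves achieves this: A → H → I → J.
Since 3 matches the lower bound, it is optimal.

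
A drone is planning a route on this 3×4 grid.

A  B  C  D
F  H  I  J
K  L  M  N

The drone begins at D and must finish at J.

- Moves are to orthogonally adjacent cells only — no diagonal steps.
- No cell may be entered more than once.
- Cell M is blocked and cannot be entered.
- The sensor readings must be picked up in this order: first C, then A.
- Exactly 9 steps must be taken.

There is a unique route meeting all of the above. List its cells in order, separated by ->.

D -> C -> B -> A -> F -> K -> L -> H -> I -> J

The waypoints must appear in the order C, A, with no cell reused.
Route from D: 3× left (reaching A), 2× down (reaching K), right to L, up to H, 2× right (reaching J) — 9 moves in all.
Check: order respected (C at step 1, A at step 3); 9 moves as required.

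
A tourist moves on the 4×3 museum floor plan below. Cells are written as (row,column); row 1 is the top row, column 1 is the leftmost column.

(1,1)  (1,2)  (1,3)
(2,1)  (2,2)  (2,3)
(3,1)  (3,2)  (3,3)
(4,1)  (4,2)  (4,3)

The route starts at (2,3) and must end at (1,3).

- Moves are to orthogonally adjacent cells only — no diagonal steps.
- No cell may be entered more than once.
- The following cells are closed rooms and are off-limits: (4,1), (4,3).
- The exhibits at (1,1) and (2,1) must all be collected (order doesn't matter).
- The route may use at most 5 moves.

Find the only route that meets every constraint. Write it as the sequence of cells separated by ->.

(2,3) -> (2,2) -> (2,1) -> (1,1) -> (1,2) -> (1,3)

The 5-move cap with required stops at (1,1), (2,1) leaves no slack for detours.
Route from (2,3): 2× left (reaching (2,1)), up to (1,1), 2× right (reaching (1,3)) — 5 moves in all.
Check: all required cells visited; 5 ≤ 5 moves.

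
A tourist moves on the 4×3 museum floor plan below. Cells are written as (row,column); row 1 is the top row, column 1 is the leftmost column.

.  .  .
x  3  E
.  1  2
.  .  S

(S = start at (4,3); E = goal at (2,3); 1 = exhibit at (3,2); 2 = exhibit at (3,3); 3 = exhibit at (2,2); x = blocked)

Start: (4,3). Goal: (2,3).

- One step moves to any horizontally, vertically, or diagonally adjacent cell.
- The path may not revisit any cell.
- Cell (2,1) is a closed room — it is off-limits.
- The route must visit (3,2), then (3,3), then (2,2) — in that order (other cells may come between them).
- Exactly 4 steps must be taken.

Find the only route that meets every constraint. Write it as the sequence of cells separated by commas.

(4,3), (3,2), (3,3), (2,2), (2,3)

The waypoints must appear in the order (3,2), (3,3), (2,2), with no cell reused.
Route from (4,3): up-left 1 to (3,2), right 1 to (3,3), up-left 1 to (2,2), right 1 to (2,3) — 4 moves in all.
Check: order respected (1 at step 1, 2 at step 2, 3 at step 3); 4 moves as required.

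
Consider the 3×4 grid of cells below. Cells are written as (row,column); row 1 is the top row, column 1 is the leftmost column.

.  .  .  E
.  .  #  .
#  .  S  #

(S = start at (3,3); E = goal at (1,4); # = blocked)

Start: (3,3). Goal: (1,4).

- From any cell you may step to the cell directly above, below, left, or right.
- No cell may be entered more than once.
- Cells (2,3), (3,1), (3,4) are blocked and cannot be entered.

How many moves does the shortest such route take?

The Manhattan distance from (3,3) to (1,4) is |3−1| + |3−4| = 3, so at least 3 moves are needed.
That bound ignores the blocked cells. Measuring each leg by the fewest moves that actually steer around them ((3,3)→(1,4): 5) raises the lower bound to 5.
A route of 5 moves exists: (3,3) → (3,2) → (2,2) → (1,2) → (1,3) → (1,4).
Since 5 matches that lower bound, it is optimal.

5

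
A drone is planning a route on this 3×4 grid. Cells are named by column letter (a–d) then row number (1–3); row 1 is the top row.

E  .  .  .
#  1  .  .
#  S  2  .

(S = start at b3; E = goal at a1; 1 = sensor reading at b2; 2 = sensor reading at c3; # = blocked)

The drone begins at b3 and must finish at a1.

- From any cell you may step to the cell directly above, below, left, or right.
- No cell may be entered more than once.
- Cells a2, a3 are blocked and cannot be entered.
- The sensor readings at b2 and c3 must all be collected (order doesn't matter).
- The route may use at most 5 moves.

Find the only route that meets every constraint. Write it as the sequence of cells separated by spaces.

b3 c3 c2 b2 b1 a1

Any route must reach b2 and c3 and still end at a1 within 5 moves, so the order of the required stops is forced.
Route from b3: right to c3, up to c2, left to b2, up to b1, left to a1 — 5 moves in all.
Check: all required cells visited; 5 ≤ 5 moves.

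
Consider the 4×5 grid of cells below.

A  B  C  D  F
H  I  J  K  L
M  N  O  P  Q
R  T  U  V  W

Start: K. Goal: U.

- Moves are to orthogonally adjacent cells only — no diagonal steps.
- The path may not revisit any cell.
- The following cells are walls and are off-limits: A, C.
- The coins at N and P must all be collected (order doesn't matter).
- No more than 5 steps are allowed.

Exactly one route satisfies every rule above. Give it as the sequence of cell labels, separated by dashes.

Any route must reach N and P and still end at U within 5 moves, so the order of the required stops is forced.
Route from K: down 1 to P, left 2 to N, down 1 to T, right 1 to U — 5 moves in all.
Check: all required cells visited; 5 ≤ 5 moves.

K - P - O - N - T - U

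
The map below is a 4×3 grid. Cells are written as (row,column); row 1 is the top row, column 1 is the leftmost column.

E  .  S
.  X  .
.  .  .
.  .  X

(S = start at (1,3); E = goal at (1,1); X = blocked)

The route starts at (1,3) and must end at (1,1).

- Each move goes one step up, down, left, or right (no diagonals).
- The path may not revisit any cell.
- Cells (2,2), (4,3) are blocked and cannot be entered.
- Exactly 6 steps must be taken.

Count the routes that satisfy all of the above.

1

Need simple routes of exactly 6 moves from (1,3) to (1,1) (Manhattan distance 2, so 2 moves are spent on a detour and 2 undoing it).
Enumerating: (1,3) (2,3) (3,3) (3,2) (3,1) (2,1) (1,1).
That gives 1 route.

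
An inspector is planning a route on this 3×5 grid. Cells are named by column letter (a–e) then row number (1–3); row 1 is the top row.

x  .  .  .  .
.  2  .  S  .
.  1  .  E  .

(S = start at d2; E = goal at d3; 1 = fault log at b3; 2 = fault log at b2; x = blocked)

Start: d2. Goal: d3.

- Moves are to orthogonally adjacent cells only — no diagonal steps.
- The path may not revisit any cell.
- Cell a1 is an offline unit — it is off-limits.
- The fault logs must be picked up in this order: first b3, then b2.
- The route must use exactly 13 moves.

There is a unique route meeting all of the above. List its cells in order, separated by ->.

The waypoints must appear in the order b3, b2, with no cell reused.
Route from d2: left to c2, down to c3, 2× left (reaching a3), up to a2, right to b2, up to b1, 3× right (reaching e1), 2× down (reaching e3), left to d3 — 13 moves in all.
Check: order respected (1 at step 3, 2 at step 6); 13 moves as required.

d2 -> c2 -> c3 -> b3 -> a3 -> a2 -> b2 -> b1 -> c1 -> d1 -> e1 -> e2 -> e3 -> d3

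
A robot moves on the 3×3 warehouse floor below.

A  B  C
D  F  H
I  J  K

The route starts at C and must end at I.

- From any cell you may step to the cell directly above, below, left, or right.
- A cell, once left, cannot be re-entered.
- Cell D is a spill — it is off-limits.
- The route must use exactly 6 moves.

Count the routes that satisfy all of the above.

1

Need simple routes of exactly 6 moves from C to I (Manhattan distance 4, so 1 moves are spent on a detour and 1 undoing it).
Enumerating: C B F H K J I.
That gives 1 route.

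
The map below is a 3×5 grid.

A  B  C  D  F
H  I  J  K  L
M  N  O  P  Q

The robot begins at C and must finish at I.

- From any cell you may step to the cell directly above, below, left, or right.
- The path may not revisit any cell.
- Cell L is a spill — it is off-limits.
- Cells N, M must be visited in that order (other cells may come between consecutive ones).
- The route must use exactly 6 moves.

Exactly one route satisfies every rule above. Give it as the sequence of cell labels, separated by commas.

C, J, O, N, M, H, I

The waypoints must appear in the order N, M, with no cell reused.
Route from C: 2× down (reaching O), 2× left (reaching M), up to H, right to I — 6 moves in all.
Check: order respected (N at step 3, M at step 4); 6 moves as required.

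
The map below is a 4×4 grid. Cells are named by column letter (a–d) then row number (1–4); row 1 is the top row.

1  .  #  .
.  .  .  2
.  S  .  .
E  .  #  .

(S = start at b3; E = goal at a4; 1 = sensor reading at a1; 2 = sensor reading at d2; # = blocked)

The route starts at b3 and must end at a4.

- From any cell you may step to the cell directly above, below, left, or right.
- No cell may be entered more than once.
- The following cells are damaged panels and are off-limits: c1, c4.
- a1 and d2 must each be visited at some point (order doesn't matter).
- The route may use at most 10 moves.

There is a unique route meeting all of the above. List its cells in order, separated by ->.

b3 -> c3 -> d3 -> d2 -> c2 -> b2 -> b1 -> a1 -> a2 -> a3 -> a4

Any route must reach a1 and d2 and still end at a4 within 10 moves, so the order of the required stops is forced.
Route from b3: right 2 to d3, up 1 to d2, left 2 to b2, up 1 to b1, left 1 to a1, down 3 to a4 — 10 moves in all.
Check: all required cells visited; 10 ≤ 10 moves.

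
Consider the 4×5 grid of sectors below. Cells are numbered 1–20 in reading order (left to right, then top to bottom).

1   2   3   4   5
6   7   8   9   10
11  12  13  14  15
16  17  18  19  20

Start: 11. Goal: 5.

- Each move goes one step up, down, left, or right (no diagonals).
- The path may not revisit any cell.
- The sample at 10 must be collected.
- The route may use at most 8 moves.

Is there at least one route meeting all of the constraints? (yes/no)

One route that works: 11 → 6 → 7 → 8 → 9 → 10 → 5.

yes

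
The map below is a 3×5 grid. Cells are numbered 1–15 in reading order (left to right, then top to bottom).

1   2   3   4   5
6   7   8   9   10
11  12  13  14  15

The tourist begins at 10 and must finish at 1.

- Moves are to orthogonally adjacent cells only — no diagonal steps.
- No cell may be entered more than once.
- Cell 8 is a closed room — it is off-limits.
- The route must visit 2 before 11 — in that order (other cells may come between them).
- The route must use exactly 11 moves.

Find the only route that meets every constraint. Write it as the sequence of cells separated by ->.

The waypoints must appear in the order 2, 11, with no cell reused.
Route from 10: down to 15, left to 14, 2× up (reaching 4), 2× left (reaching 2), 2× down (reaching 12), left to 11, 2× up (reaching 1) — 11 moves in all.
Check: order respected (2 at step 6, 11 at step 9); 11 moves as required.

10 -> 15 -> 14 -> 9 -> 4 -> 3 -> 2 -> 7 -> 12 -> 11 -> 6 -> 1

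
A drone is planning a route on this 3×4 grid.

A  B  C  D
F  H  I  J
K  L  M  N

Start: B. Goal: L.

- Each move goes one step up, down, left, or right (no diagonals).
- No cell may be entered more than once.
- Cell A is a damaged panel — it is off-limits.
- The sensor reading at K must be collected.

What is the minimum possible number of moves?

4

Any route passes through K somewhere between B and L. Summing Manhattan distances along the two legs (B → K → L) gives a lower bound of 3 + 1 = 4 moves.
A route of 4 moves achieves this: B → H → F → K → L.
Since 4 matches the lower bound, it is optimal.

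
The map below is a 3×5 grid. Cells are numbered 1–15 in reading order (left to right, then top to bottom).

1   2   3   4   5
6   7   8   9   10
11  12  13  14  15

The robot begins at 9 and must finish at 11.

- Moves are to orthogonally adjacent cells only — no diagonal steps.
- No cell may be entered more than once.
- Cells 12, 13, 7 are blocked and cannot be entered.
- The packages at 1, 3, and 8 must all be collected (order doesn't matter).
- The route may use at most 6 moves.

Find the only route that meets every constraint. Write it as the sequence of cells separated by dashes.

The budget equals the shortest possible length, so every move has to be on a shortest route through the required cells.
Route from 9: left 1 to 8, up 1 to 3, left 2 to 1, down 2 to 11 — 6 moves in all.
Check: all required cells visited; 6 ≤ 6 moves.

9 - 8 - 3 - 2 - 1 - 6 - 11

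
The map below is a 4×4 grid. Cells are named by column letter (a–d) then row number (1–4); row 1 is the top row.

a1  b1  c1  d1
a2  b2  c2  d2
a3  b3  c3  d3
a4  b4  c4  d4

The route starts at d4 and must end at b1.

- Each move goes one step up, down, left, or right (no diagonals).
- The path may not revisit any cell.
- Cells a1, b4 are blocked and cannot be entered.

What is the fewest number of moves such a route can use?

The Manhattan distance from d4 to b1 is |4−1| + |4−2| = 5, so at least 5 moves are needed.
A route of 5 moves achieves this: d4 → d3 → d2 → d1 → c1 → b1.
Since 5 matches the lower bound, it is optimal.

5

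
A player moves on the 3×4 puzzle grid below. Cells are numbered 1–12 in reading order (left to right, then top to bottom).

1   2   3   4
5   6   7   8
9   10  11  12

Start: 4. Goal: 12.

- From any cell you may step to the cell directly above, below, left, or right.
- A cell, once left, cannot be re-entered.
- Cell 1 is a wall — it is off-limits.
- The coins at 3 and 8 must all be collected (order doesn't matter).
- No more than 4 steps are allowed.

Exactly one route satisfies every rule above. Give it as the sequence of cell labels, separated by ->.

4 -> 3 -> 7 -> 8 -> 12

The 4-move cap with required stops at 3, 8 leaves no slack for detours.
Route from 4: left to 3, down to 7, right to 8, down to 12 — 4 moves in all.
Check: all required cells visited; 4 ≤ 4 moves.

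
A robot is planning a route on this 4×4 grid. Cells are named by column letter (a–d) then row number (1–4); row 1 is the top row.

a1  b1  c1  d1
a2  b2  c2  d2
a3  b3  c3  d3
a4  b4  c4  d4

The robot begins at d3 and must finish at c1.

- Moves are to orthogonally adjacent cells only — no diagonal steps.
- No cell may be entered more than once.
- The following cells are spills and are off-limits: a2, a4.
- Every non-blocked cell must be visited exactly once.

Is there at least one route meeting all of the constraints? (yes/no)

Cell a1 has only one open neighbour but is neither the start nor the goal, so a Hamiltonian route would have to both enter and leave it through the same neighbour — impossible without revisiting.

no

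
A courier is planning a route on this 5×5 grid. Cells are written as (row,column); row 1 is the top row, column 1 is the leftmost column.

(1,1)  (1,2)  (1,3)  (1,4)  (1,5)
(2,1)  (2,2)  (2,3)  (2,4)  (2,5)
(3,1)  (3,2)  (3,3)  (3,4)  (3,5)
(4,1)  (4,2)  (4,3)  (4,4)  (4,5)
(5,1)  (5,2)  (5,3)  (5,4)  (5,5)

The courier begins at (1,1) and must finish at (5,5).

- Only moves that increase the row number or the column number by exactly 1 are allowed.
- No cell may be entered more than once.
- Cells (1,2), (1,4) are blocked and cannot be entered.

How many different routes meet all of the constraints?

A right/down-only route from (1,1) to (5,5) makes exactly 4 down-moves and 4 right-moves in some order.
With no other constraints that would be C(8,4) = 70 routes.
Subtract routes through each blocked cell (inclusion–exclusion for overlaps): − through (1,2): 35 − through (1,4): 5 + through (1,2)&(1,4): 5 → 35.
That gives 35 routes.

35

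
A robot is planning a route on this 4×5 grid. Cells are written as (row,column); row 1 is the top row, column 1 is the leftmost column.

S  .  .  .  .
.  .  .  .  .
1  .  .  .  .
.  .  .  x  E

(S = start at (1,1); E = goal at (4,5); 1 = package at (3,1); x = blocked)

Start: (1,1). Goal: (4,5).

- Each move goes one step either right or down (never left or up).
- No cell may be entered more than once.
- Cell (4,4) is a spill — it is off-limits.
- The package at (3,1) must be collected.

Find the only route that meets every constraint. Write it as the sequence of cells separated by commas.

(1,1), (2,1), (3,1), (3,2), (3,3), (3,4), (3,5), (4,5)

Moves only go right or down, so the column and row indices never decrease.
Route from (1,1): down 2 to (3,1), right 4 to (3,5), down 1 to (4,5) — 7 moves in all.
Check: all required cells visited.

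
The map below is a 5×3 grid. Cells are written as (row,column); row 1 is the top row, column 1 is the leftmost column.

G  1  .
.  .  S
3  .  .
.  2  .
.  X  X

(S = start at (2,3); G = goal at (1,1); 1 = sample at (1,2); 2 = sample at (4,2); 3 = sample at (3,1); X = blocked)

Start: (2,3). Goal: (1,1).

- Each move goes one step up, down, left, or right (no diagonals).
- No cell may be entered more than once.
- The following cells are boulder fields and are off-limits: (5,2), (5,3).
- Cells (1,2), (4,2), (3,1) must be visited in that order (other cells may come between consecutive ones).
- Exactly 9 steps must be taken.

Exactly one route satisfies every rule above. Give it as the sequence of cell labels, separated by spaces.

(2,3) (1,3) (1,2) (2,2) (3,2) (4,2) (4,1) (3,1) (2,1) (1,1)

The waypoints must appear in the order (1,2), (4,2), (3,1), with no cell reused.
Route from (2,3): up 1 to (1,3), left 1 to (1,2), down 3 to (4,2), left 1 to (4,1), up 3 to (1,1) — 9 moves in all.
Check: order respected (1 at step 2, 2 at step 5, 3 at step 7); 9 moves as required.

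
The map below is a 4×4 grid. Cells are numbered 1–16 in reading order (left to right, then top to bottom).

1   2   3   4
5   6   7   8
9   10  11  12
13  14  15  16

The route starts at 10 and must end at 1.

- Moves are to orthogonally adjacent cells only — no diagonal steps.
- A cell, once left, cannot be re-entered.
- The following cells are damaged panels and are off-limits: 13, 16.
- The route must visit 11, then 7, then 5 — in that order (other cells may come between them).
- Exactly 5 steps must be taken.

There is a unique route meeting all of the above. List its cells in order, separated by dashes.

10 - 11 - 7 - 6 - 5 - 1

The waypoints must appear in the order 11, 7, 5, with no cell reused.
Route from 10: right 1 to 11, up 1 to 7, left 2 to 5, up 1 to 1 — 5 moves in all.
Check: order respected (11 at step 1, 7 at step 2, 5 at step 4); 5 moves as required.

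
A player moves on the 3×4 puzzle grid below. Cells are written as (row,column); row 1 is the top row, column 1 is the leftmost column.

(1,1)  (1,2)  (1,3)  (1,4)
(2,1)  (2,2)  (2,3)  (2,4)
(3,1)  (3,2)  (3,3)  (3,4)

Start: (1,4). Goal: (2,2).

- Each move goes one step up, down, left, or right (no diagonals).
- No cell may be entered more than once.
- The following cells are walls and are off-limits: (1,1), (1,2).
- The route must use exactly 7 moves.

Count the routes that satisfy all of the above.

Need simple routes of exactly 7 moves from (1,4) to (2,2) (Manhattan distance 3, so 2 moves are spent on a detour and 2 undoing it).
Enumerating: (1,4) (2,4) (3,4) (3,3) (3,2) (3,1) (2,1) (2,2) | (1,4) (2,4) (2,3) (3,3) (3,2) (3,1) (2,1) (2,2) | (1,4) (1,3) (2,3) (3,3) (3,2) (3,1) (2,1) (2,2) | (1,4) (1,3) (2,3) (2,4) (3,4) (3,3) (3,2) (2,2).
That gives 4 routes.

4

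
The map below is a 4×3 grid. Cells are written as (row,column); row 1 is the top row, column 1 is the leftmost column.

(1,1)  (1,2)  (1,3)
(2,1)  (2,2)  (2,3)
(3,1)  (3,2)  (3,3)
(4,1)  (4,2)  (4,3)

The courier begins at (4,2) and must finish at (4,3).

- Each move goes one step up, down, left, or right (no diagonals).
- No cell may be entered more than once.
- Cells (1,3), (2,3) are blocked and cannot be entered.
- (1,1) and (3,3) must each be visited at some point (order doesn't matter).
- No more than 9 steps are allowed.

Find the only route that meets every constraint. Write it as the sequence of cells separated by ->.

Any route must reach (1,1) and (3,3) and still end at (4,3) within 9 moves, so the order of the required stops is forced.
Route from (4,2): left 1 to (4,1), up 3 to (1,1), right 1 to (1,2), down 2 to (3,2), right 1 to (3,3), down 1 to (4,3) — 9 moves in all.
Check: all required cells visited; 9 ≤ 9 moves.

(4,2) -> (4,1) -> (3,1) -> (2,1) -> (1,1) -> (1,2) -> (2,2) -> (3,2) -> (3,3) -> (4,3)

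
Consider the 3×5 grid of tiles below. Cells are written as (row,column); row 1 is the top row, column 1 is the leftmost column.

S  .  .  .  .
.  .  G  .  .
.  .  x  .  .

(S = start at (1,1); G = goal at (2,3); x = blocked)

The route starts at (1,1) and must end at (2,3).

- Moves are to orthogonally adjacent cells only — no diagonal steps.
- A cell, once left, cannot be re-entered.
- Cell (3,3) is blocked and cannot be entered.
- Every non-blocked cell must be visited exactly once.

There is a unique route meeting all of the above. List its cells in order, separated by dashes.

(1,1) - (2,1) - (3,1) - (3,2) - (2,2) - (1,2) - (1,3) - (1,4) - (1,5) - (2,5) - (3,5) - (3,4) - (2,4) - (2,3)

Need to visit all 14 open cells exactly once, starting at (1,1) and ending at (2,3).
Route from (1,1): 2× down (reaching (3,1)), right to (3,2), 2× up (reaching (1,2)), 3× right (reaching (1,5)), 2× down (reaching (3,5)), left to (3,4), up to (2,4), left to (2,3) — 13 moves in all.
Check: all 14 open cells covered.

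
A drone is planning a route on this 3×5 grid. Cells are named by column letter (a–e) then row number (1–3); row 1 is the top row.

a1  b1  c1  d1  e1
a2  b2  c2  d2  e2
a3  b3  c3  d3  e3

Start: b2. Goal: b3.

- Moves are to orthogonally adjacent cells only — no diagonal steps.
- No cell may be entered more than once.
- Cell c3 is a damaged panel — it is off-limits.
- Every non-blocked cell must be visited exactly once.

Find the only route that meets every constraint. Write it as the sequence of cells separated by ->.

b2 -> c2 -> d2 -> d3 -> e3 -> e2 -> e1 -> d1 -> c1 -> b1 -> a1 -> a2 -> a3 -> b3

Need to visit all 14 open cells exactly once, starting at b2 and ending at b3.
Route from b2: 2× right (reaching d2), down to d3, right to e3, 2× up (reaching e1), 4× left (reaching a1), 2× down (reaching a3), right to b3 — 13 moves in all.
Check: all 14 open cells covered.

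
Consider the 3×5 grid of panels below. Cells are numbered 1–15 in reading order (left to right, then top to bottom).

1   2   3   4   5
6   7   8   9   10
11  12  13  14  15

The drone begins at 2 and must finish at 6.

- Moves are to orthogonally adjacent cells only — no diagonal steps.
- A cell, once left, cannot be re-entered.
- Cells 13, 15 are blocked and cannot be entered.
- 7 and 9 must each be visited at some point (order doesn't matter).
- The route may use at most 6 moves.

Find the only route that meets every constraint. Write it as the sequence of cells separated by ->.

2 -> 3 -> 4 -> 9 -> 8 -> 7 -> 6

Any route must reach 7 and 9 and still end at 6 within 6 moves, so the order of the required stops is forced.
Route from 2: right 2 to 4, down 1 to 9, left 3 to 6 — 6 moves in all.
Check: all required cells visited; 6 ≤ 6 moves.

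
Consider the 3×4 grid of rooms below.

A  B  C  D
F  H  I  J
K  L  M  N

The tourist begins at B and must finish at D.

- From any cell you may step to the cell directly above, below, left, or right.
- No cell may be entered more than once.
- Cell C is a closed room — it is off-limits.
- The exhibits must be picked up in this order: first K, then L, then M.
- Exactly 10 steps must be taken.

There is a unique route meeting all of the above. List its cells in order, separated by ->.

The waypoints must appear in the order K, L, M, with no cell reused.
Route from B: left to A, 2× down (reaching K), right to L, up to H, right to I, down to M, right to N, 2× up (reaching D) — 10 moves in all.
Check: order respected (K at step 3, L at step 4, M at step 7); 10 moves as required.

B -> A -> F -> K -> L -> H -> I -> M -> N -> J -> D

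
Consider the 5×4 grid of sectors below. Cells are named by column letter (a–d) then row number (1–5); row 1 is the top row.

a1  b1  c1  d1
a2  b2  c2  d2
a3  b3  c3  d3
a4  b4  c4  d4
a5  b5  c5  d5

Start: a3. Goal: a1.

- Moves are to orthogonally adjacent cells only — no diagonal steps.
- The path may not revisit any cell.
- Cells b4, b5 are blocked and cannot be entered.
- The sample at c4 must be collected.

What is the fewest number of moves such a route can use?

10

Any route passes through c4 somewhere between a3 and a1. Summing Manhattan distances along the two legs (a3 → c4 → a1) gives a lower bound of 3 + 5 = 8 moves.
The shortest route satisfying every rule uses 10 moves: a3 → b3 → c3 → c4 → d4 → d3 → d2 → d1 → c1 → b1 → a1.
The no-revisit rule (legs can't share cells) pushes the minimum above the 8-move bound; an exhaustive check rules out every length from 8 to 9, leaving 10 as the minimum.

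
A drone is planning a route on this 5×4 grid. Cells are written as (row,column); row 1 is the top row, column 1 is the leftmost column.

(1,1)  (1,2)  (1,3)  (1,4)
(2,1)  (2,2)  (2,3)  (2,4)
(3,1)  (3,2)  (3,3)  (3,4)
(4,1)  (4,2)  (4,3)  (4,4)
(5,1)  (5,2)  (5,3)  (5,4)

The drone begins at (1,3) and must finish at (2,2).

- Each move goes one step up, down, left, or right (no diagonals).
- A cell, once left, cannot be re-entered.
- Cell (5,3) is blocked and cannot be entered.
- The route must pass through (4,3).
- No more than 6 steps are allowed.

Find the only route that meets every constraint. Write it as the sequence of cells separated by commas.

The 6-move cap with required stops at (4,3) leaves no slack for detours.
Route from (1,3): 3× down (reaching (4,3)), left to (4,2), 2× up (reaching (2,2)) — 6 moves in all.
Check: all required cells visited; 6 ≤ 6 moves.

(1,3), (2,3), (3,3), (4,3), (4,2), (3,2), (2,2)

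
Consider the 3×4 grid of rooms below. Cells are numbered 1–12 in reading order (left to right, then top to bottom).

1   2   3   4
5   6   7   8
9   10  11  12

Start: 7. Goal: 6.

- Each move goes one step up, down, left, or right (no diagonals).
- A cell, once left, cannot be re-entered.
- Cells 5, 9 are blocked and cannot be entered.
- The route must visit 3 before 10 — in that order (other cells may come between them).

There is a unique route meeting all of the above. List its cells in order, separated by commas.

The waypoints must appear in the order 3, 10, with no cell reused.
Route from 7: up to 3, right to 4, 2× down (reaching 12), 2× left (reaching 10), up to 6 — 7 moves in all.
Check: order respected (3 at step 1, 10 at step 6).

7, 3, 4, 8, 12, 11, 10, 6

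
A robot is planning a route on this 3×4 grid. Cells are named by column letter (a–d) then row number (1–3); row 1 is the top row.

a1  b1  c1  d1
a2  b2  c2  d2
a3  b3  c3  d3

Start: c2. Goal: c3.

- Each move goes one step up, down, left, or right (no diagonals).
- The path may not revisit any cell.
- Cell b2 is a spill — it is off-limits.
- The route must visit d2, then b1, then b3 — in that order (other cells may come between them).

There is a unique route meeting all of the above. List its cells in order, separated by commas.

The waypoints must appear in the order d2, b1, b3, with no cell reused.
Route from c2: right to d2, up to d1, 3× left (reaching a1), 2× down (reaching a3), 2× right (reaching c3) — 9 moves in all.
Check: order respected (d2 at step 1, b1 at step 4, b3 at step 8).

c2, d2, d1, c1, b1, a1, a2, a3, b3, c3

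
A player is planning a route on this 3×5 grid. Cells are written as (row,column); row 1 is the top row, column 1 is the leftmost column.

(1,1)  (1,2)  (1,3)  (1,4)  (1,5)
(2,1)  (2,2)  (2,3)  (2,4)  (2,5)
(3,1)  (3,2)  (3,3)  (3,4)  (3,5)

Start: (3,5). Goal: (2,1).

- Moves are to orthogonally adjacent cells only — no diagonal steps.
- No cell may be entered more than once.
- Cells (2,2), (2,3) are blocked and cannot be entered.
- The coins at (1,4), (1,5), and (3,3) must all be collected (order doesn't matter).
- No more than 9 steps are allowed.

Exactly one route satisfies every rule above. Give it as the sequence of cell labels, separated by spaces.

The 9-move cap with required stops at (1,4), (1,5), (3,3) leaves no slack for detours.
Route from (3,5): up 2 to (1,5), left 1 to (1,4), down 2 to (3,4), left 3 to (3,1), up 1 to (2,1) — 9 moves in all.
Check: all required cells visited; 9 ≤ 9 moves.

(3,5) (2,5) (1,5) (1,4) (2,4) (3,4) (3,3) (3,2) (3,1) (2,1)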